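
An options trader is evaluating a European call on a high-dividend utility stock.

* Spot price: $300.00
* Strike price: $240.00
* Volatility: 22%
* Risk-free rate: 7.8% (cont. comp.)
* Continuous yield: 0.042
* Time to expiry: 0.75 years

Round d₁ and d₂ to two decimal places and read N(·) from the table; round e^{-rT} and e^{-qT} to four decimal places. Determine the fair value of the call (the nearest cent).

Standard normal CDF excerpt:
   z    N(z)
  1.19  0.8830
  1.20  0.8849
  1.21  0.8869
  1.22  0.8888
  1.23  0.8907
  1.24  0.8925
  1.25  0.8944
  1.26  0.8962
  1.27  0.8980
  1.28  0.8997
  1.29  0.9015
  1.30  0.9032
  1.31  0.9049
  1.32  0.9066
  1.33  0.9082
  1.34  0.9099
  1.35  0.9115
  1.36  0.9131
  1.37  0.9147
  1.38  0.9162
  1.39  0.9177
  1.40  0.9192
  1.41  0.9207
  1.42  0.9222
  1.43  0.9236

$66.45

σ√T = 0.22 × 0.8660 = 0.1905
ln(S/K) + (r − q + σ²/2)T = ln(300/240) + (0.078 − 0.042 + 0.22²/2)·0.75 = 0.2231 + 0.0451 = 0.2683
d₁ = 0.2683 / 0.1905 = 1.4082 ≈ 1.41
d₂ = d₁ − σ√T = 1.4082 − 0.1905 = 1.2177 ≈ 1.22
exp(−qT) = exp(−0.042·0.75) = 0.9690;  exp(−rT) = exp(−0.078·0.75) = 0.9432
N(d₁) = N(1.41) = 0.9207;  N(d₂) = N(1.22) = 0.8888
C = 300·0.9690·0.9207 − 240·0.9432·0.8888 = 267.6475 − 201.1959 = 66.4516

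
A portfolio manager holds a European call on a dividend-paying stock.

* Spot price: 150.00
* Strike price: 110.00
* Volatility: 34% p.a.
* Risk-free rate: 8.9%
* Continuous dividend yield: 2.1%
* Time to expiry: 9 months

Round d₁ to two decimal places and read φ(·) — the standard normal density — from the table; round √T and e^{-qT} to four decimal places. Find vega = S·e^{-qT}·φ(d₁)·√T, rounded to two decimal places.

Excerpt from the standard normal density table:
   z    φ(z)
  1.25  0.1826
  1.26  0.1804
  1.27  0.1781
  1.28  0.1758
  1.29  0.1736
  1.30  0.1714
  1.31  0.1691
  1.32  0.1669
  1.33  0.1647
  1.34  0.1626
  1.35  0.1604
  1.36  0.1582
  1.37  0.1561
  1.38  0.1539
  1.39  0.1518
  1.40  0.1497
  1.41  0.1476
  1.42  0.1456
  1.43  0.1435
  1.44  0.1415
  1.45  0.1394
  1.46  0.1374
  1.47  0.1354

19.96

σ√T = 0.34 × 0.8660 = 0.2944
d₁ = [ln(150/110) + (0.089 − 0.021 + ½·0.34²)·0.75] / (σ√T) = (0.3102 + 0.0943) / 0.2944 = 1.3738 → 1.37
√T = √0.75 = 0.8660
φ(d₁) = φ(1.37) = 0.1561
e^(−qT) = e^(−0.021·0.75) = 0.9844
vega = S·e^(−qT)·φ(d₁)·√T = 150·0.9844·0.1561·0.8660 = 19.9611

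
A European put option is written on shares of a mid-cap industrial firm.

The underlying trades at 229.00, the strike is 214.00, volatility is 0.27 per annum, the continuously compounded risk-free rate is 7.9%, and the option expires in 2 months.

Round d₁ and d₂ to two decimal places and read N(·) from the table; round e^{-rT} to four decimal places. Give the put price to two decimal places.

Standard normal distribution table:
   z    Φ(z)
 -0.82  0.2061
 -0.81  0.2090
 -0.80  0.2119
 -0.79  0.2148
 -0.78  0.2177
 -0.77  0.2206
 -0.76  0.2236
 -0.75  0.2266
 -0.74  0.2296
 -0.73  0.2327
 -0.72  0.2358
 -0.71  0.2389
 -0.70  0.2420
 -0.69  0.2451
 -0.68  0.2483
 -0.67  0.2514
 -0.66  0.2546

3.25

σ√T = 0.27·√0.1667 = 0.1102
d₁ = [ln(229/214) + (0.079 + 0.27²/2)·0.1667] / 0.1102 = [0.0677 + 0.0192] / 0.1102 = 0.7892 which rounds to 0.79
d₂ = d₁ − σ√T = 0.7892 − 0.1102 = 0.6789 which rounds to 0.68
e^(−rT) = e^(−0.079·0.1667) = 0.9869
N(−d₂) = N(-0.68) = 0.2483;  N(−d₁) = N(-0.79) = 0.2148
P = 214·0.9869·0.2483 − 229·0.2148 = 52.4401 − 49.1892 = 3.2509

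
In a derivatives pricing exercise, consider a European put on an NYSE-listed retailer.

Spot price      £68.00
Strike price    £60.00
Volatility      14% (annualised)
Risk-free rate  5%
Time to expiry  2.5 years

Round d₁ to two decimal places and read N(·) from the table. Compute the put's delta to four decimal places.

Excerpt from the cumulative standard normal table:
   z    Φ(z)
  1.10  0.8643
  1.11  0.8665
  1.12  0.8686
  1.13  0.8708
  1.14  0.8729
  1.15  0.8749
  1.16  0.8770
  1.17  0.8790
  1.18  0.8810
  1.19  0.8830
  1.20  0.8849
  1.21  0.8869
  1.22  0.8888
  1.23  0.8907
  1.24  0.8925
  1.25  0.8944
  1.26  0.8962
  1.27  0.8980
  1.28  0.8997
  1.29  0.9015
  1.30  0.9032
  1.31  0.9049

T = 2.5;  σ√T = 0.2214
d₁ = [ln(68/60) + (0.05 + 0.14²/2)·2.5] / 0.2214 = [0.1252 + 0.1495] / 0.2214 = 1.2408 → 1.24
N(d₁) = N(1.24) = 0.8925
Δ_put = N(d₁) − 1 = 0.8925 − 1 = -0.1075

-0.1075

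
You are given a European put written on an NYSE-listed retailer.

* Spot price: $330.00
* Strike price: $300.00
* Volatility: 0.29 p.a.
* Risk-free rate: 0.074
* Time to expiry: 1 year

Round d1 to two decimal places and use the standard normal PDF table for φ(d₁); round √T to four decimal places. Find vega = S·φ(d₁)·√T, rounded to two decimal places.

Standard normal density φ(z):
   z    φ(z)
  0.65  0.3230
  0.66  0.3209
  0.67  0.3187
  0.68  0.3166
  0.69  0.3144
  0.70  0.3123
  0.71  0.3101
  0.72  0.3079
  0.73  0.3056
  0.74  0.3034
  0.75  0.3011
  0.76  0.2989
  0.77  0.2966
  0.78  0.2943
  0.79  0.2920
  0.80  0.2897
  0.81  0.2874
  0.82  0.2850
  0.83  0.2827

100.85

T = 1;  σ√T = 0.2900
ln(S/K) + (r + σ²/2)T = ln(330/300) + (0.074 + 0.29²/2)·1 = 0.0953 + 0.1160 = 0.2114
d₁ = 0.2114 / 0.2900 = 0.7288 ≈ 0.73
√T = √1 = 1.0000
φ(d₁) = φ(0.73) = 0.3056
vega = S·φ(d₁)·√T = 330·0.3056·1.0000 = 100.8480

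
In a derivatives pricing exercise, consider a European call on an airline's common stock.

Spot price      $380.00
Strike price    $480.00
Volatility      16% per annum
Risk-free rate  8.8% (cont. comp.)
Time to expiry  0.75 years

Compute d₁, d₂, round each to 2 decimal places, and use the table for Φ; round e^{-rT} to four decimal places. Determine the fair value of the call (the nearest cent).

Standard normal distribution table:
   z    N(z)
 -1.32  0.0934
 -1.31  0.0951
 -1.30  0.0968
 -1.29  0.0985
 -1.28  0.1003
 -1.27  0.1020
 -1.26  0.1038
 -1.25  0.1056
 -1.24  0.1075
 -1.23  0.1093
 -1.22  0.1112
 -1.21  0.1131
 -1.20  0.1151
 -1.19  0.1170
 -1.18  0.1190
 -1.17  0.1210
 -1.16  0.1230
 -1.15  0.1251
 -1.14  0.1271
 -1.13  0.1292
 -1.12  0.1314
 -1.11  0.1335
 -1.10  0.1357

$3.23

σ√T = 0.16 × 0.8660 = 0.1386
d₁ = [ln(380/480) + (0.088 + 0.16²/2)·0.75] / 0.1386 = [-0.2336 + 0.0756] / 0.1386 = -1.1404 → -1.14
d₂ = d₁ − σ√T = -1.1404 − 0.1386 = -1.2789 → -1.28
exp(−rT) = exp(−0.088·0.75) = 0.9361
N(d₁) = N(-1.14) = 0.1271;  N(d₂) = N(-1.28) = 0.1003
C = 380·0.1271 − 480·0.9361·0.1003 = 48.2980 − 45.0676 = 3.2304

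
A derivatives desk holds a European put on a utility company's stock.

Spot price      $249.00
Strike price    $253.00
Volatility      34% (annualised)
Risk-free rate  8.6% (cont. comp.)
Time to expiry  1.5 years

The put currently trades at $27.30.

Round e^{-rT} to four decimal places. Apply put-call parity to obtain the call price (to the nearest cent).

e^(−rT) = e^(−0.086·1.5) = 0.8790
Put-call parity: C − P = S − K·e^(−rT) = 249 − 253·0.8790 = 249 − 222.3870 = 26.6130
C = P + (C − P) = 27.30 + (26.6130) = 53.9130

$53.91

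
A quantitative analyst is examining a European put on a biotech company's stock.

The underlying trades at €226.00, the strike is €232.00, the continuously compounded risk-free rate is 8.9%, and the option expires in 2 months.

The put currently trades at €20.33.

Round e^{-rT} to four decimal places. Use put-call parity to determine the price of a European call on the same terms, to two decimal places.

€17.74

exp(−rT) = exp(−0.089·0.1667) = 0.9853
Put-call parity: C − P = S − K·e^(−rT) = 226 − 232·0.9853 = 226 − 228.5896 = -2.5896
C = P + (C − P) = 20.33 + (-2.5896) = 17.7404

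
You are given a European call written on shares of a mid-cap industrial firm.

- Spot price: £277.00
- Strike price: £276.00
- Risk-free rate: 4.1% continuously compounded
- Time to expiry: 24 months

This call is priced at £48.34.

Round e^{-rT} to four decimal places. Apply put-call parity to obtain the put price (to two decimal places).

£25.62

exp(−rT) = exp(−0.041·2) = 0.9213
Put-call parity: C − P = S − K·e^(−rT) = 277 − 276·0.9213 = 277 − 254.2788 = 22.7212
P = C − (C − P) = 48.34 − (22.7212) = 25.6188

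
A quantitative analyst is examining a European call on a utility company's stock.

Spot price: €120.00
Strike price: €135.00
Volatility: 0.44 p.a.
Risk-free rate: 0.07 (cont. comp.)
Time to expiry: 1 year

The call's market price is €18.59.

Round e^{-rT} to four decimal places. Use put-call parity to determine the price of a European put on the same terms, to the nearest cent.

€24.46

e^(−rT) = e^(−0.07·1) = 0.9324
Put-call parity: C − P = S − K·e^(−rT) = 120 − 135·0.9324 = 120 − 125.8740 = -5.8740
P = C − (C − P) = 18.59 − (-5.8740) = 24.4640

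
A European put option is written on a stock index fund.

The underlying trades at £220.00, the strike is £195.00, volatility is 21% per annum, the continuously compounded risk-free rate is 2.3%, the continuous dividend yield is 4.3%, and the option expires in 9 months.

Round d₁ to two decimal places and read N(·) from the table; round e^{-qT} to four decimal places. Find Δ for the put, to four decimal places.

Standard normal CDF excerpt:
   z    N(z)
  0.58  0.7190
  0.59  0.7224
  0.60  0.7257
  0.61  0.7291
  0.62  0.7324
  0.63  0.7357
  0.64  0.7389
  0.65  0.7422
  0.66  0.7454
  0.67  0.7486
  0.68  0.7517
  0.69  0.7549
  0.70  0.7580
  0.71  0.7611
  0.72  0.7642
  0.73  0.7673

T = 0.75;  σ√T = 0.1819
d₁ = [ln(220/195) + (0.023 − 0.043 + 0.21²/2)·0.75] / 0.1819 = [0.1206 + 0.0015] / 0.1819 = 0.6717 ≈ 0.67
N(d₁) = N(0.67) = 0.7486
Δ_put = exp(−qT)·(N(d₁) − 1) = 0.9683·(0.7486 − 1) = -0.2434

-0.2434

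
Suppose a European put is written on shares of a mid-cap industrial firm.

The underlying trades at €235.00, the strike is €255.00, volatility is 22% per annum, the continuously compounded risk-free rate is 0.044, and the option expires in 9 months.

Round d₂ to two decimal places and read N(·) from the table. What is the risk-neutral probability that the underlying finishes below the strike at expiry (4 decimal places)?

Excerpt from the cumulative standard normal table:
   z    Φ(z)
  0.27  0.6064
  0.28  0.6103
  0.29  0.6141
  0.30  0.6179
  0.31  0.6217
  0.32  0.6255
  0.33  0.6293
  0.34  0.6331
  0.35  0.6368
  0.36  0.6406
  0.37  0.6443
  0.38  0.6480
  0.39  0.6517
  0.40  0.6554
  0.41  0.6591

σ√T = 0.22 × 0.8660 = 0.1905
ln(S/K) + (r + σ²/2)T = ln(235/255) + (0.044 + 0.22²/2)·0.75 = -0.0817 + 0.0512 = -0.0305
d₁ = -0.0305 / 0.1905 = -0.1602 ≈ -0.16
d₂ = d₁ − σ√T = -0.1602 − 0.1905 = -0.3508 ≈ -0.35
Pr(exercise) under Q = N(−d₂) = N(0.35) = 0.6368

0.6368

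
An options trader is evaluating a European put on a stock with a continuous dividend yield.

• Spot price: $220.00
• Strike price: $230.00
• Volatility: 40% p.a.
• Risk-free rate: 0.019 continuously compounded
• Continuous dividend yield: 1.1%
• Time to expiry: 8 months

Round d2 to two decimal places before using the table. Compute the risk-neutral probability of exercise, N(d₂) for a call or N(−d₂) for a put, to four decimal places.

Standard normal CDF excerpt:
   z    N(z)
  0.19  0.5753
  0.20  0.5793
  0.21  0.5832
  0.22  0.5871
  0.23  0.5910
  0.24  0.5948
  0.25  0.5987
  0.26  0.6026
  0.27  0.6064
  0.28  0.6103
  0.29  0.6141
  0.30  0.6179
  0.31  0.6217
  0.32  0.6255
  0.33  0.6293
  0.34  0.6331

T = 0.6667;  σ√T = 0.3266
d₁ = [ln(220/230) + (0.019 − 0.011 + ½·0.4²)·0.6667] / (σ√T) = (-0.0445 + 0.0587) / 0.3266 = 0.0435 → 0.04
d₂ = 0.0435 − 0.3266 = -0.2831 → -0.28
Risk-neutral Pr[S_T < K] = N(−d₂) = N(0.28) = 0.6103

0.6103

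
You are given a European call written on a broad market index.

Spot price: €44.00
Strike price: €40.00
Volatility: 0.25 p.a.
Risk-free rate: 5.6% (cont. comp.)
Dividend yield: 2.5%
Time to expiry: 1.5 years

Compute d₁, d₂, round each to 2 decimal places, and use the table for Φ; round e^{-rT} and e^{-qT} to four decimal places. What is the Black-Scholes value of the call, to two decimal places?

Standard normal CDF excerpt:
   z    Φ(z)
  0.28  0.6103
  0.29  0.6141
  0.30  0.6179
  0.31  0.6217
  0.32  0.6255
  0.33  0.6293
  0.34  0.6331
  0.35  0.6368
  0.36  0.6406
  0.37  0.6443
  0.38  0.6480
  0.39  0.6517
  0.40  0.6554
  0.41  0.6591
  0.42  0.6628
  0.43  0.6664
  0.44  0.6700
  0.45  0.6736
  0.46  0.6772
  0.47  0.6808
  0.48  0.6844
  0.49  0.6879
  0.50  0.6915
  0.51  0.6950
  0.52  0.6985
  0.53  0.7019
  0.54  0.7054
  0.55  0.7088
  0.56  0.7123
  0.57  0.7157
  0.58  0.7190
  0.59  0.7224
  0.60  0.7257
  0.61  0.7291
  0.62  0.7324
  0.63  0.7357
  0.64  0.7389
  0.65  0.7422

€8.18

σ√T = 0.25 × 1.2247 = 0.3062
d₁ = [ln(44/40) + (0.056 − 0.025 + ½·0.25²)·1.5] / (σ√T) = (0.0953 + 0.0934) / 0.3062 = 0.6162 → 0.62
d₂ = 0.6162 − 0.3062 = 0.3101 → 0.31
exp(−qT) = exp(−0.025·1.5) = 0.9632;  exp(−rT) = exp(−0.056·1.5) = 0.9194
N(d₁) = N(0.62) = 0.7324;  N(d₂) = N(0.31) = 0.6217
C = 44·0.9632·0.7324 − 40·0.9194·0.6217 = 31.0397 − 22.8636 = 8.1761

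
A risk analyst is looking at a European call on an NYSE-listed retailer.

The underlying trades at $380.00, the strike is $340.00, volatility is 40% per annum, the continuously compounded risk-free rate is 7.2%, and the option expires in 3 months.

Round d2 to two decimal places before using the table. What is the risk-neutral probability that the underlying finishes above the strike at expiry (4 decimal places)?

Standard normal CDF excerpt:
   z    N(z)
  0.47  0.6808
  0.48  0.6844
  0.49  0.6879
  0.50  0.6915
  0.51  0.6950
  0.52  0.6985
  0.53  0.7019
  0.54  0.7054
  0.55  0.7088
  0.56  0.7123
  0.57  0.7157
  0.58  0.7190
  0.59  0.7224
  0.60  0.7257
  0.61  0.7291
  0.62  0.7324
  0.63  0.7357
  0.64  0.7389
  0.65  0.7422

0.7088

σ√T = 0.4 × 0.5000 = 0.2000
d₁ = [ln(380/340) + (0.072 + 0.4²/2)·0.25] / 0.2000 = [0.1112 + 0.0380] / 0.2000 = 0.7461 which rounds to 0.75
d₂ = d₁ − σ√T = 0.7461 − 0.2000 = 0.5461 which rounds to 0.55
Risk-neutral Pr[S_T > K] = N(d₂) = N(0.55) = 0.7088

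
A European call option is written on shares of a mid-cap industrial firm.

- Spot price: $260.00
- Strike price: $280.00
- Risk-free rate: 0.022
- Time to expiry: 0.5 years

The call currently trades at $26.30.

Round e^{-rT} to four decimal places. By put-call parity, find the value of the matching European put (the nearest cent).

$43.25

e^(−rT) = e^(−0.022·0.5) = 0.9891
Put-call parity: C − P = S − K·e^(−rT) = 260 − 280·0.9891 = 260 − 276.9480 = -16.9480
P = C − (C − P) = 26.30 − (-16.9480) = 43.2480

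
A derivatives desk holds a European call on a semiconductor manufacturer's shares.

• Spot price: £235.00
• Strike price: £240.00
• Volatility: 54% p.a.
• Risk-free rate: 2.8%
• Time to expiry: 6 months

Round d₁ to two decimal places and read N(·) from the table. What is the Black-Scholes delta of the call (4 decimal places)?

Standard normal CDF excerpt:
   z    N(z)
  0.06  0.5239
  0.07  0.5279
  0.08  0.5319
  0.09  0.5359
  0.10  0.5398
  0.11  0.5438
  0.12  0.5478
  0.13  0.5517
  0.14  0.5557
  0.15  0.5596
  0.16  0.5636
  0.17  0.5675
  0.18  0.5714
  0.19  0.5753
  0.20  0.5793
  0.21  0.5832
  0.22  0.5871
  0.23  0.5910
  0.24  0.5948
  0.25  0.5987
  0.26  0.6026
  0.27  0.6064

0.5675

T = 0.5;  σ√T = 0.3818
d₁ = [ln(235/240) + (0.028 + 0.54²/2)·0.5] / 0.3818 = [-0.0211 + 0.0869] / 0.3818 = 0.1724 ≈ 0.17
N(d₁) = N(0.17) = 0.5675
Δ_call = N(d₁) = 0.5675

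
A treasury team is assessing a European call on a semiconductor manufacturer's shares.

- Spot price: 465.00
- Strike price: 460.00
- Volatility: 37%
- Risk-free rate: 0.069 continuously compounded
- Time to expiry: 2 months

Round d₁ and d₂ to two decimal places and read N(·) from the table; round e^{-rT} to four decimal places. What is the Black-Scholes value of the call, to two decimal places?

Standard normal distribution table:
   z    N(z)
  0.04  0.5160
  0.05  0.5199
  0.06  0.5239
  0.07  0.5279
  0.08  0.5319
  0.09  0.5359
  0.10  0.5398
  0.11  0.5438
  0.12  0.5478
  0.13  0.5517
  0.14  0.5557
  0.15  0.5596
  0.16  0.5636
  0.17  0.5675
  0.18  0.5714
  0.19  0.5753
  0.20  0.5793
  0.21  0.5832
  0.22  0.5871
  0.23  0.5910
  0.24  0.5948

32.94

T = 0.1667;  σ√T = 0.1511
d₁ = [ln(465/460) + (0.069 + ½·0.37²)·0.1667] / (σ√T) = (0.0108 + 0.0229) / 0.1511 = 0.2232 which rounds to 0.22
d₂ = 0.2232 − 0.1511 = 0.0722 which rounds to 0.07
exp(−rT) = exp(−0.069·0.1667) = 0.9886
N(d₁) = N(0.22) = 0.5871;  N(d₂) = N(0.07) = 0.5279
C = 465·0.5871 − 460·0.9886·0.5279 = 273.0015 − 240.0657 = 32.9358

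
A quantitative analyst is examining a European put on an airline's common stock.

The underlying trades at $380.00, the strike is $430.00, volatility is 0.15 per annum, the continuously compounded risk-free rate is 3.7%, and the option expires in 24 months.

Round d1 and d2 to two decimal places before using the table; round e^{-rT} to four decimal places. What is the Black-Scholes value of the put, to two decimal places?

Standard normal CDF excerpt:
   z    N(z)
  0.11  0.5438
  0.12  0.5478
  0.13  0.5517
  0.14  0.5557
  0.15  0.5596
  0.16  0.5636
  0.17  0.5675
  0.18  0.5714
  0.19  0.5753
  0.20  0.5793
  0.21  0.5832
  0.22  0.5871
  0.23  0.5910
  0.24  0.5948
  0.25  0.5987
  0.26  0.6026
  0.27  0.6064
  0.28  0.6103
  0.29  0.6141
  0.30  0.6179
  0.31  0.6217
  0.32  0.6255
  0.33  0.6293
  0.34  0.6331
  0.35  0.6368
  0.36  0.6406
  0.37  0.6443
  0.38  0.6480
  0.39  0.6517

$43.18

T = 2;  σ√T = 0.2121
ln(S/K) + (r + σ²/2)T = ln(380/430) + (0.037 + 0.15²/2)·2 = -0.1236 + 0.0965 = -0.0271
d₁ = -0.0271 / 0.2121 = -0.1278 ≈ -0.13
d₂ = d₁ − σ√T = -0.1278 − 0.2121 = -0.3399 ≈ -0.34
e^(−rT) = e^(−0.037·2) = 0.9287
P = 430·0.9287·N(0.34) − 380·N(0.13) = 430·0.9287·0.6331 − 380·0.5517 = 252.8228 − 209.6460 = 43.1768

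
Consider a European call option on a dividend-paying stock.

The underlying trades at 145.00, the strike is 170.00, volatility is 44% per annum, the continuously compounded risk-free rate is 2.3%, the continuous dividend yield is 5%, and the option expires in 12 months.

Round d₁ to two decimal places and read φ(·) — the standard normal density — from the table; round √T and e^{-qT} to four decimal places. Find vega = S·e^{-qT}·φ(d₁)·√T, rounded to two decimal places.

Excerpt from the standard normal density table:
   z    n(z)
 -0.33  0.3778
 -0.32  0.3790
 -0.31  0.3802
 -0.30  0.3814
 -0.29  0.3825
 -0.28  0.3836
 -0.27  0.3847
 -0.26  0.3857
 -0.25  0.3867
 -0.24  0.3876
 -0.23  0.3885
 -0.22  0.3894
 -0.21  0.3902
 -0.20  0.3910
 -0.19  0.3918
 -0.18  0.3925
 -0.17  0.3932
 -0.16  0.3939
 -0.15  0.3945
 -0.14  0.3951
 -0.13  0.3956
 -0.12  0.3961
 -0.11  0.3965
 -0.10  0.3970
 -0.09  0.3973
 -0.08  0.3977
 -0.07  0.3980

53.93

σ√T = 0.44·√1 = 0.4400
d₁ = [ln(145/170) + (0.023 − 0.05 + 0.44²/2)·1] / 0.4400 = [-0.1591 + 0.0698] / 0.4400 = -0.2029 ≈ -0.20
√T = √1 = 1.0000
φ(d₁) = φ(-0.20) = 0.3910
exp(−qT) = exp(−0.05·1) = 0.9512
vega = S·exp(−qT)·φ(d₁)·√T = 145·0.9512·0.3910·1.0000 = 53.9283
(Vega is the same for a European call and put with the same parameters.)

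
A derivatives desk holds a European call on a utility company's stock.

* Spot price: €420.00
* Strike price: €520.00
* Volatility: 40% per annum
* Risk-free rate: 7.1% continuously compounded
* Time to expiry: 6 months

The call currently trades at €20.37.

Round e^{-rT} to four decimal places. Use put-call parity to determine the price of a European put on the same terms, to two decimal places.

€102.22

e^(−rT) = e^(−0.071·0.5) = 0.9651
Put-call parity: C − P = S − K·e^(−rT) = 420 − 520·0.9651 = 420 − 501.8520 = -81.8520
P = C − (C − P) = 20.37 − (-81.8520) = 102.2220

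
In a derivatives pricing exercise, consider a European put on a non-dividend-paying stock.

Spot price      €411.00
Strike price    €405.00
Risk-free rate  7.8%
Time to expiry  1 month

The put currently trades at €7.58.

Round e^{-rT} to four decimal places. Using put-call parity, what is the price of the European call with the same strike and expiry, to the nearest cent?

exp(−rT) = exp(−0.078·0.08333) = 0.9935
Put-call parity: C − P = S − K·e^(−rT) = 411 − 405·0.9935 = 411 − 402.3675 = 8.6325
C = P + (C − P) = 7.58 + (8.6325) = 16.2125

€16.21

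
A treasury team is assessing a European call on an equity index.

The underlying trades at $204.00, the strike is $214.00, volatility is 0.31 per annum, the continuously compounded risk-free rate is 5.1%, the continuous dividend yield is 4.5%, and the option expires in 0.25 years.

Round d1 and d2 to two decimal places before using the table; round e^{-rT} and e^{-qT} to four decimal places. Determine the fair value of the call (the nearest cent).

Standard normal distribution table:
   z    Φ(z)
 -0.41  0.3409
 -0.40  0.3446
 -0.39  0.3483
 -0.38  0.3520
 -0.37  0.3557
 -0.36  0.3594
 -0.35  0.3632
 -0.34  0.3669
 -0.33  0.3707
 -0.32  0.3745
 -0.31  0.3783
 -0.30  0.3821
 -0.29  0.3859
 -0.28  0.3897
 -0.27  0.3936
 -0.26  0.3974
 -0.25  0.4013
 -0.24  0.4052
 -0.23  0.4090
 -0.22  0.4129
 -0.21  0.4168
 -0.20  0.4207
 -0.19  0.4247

σ√T = 0.31·√0.25 = 0.1550
d₁ = [ln(204/214) + (0.051 − 0.045 + ½·0.31²)·0.25] / (σ√T) = (-0.0479 + 0.0135) / 0.1550 = -0.2216 ≈ -0.22
d₂ = -0.2216 − 0.1550 = -0.3766 ≈ -0.38
exp(−qT) = exp(−0.045·0.25) = 0.9888;  exp(−rT) = exp(−0.051·0.25) = 0.9873
N(d₁) = N(-0.22) = 0.4129;  N(d₂) = N(-0.38) = 0.3520
C = 204·0.9888·0.4129 − 214·0.9873·0.3520 = 83.2882 − 74.3713 = 8.9169

$8.92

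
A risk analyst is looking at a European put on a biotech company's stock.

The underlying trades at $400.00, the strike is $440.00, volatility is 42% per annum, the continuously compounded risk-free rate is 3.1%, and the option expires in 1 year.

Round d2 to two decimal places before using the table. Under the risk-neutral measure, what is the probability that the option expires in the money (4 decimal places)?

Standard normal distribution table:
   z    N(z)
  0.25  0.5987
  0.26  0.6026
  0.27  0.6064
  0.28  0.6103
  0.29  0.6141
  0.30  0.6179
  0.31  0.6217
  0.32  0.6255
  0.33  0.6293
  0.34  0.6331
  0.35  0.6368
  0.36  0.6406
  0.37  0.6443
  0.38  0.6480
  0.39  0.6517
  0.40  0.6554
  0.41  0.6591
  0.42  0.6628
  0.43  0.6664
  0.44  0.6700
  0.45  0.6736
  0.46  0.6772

T = 1;  σ√T = 0.4200
ln(S/K) + (r + σ²/2)T = ln(400/440) + (0.031 + 0.42²/2)·1 = -0.0953 + 0.1192 = 0.0239
d₁ = 0.0239 / 0.4200 = 0.0569 ≈ 0.06
d₂ = d₁ − σ√T = 0.0569 − 0.4200 = -0.3631 ≈ -0.36
Pr(exercise) under Q = N(−d₂) = N(0.36) = 0.6406

0.6406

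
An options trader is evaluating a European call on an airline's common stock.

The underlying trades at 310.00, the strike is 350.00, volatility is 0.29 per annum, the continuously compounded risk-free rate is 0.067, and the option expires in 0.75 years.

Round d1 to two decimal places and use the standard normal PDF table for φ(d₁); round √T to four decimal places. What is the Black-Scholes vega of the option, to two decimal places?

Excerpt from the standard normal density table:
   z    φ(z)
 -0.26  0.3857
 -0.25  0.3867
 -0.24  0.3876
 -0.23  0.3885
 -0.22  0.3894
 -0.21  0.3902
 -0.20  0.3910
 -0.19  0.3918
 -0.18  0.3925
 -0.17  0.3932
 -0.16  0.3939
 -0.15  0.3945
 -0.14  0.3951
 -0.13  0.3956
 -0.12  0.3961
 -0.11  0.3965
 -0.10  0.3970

105.75

σ√T = 0.29 × 0.8660 = 0.2511
ln(S/K) + (r + σ²/2)T = ln(310/350) + (0.067 + 0.29²/2)·0.75 = -0.1214 + 0.0818 = -0.0396
d₁ = -0.0396 / 0.2511 = -0.1576 → -0.16
√T = √0.75 = 0.8660
φ(d₁) = φ(-0.16) = 0.3939
vega = S·φ(d₁)·√T = 310·0.3939·0.8660 = 105.7464
(Call and put vega coincide under Black-Scholes.)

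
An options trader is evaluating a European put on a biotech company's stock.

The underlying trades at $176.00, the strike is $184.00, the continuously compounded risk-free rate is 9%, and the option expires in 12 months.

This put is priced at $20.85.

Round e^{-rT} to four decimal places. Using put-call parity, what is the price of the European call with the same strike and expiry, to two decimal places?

exp(−rT) = exp(−0.09·1) = 0.9139
Put-call parity: C − P = S − K·e^(−rT) = 176 − 184·0.9139 = 176 − 168.1576 = 7.8424
C = P + (C − P) = 20.85 + (7.8424) = 28.6924

$28.69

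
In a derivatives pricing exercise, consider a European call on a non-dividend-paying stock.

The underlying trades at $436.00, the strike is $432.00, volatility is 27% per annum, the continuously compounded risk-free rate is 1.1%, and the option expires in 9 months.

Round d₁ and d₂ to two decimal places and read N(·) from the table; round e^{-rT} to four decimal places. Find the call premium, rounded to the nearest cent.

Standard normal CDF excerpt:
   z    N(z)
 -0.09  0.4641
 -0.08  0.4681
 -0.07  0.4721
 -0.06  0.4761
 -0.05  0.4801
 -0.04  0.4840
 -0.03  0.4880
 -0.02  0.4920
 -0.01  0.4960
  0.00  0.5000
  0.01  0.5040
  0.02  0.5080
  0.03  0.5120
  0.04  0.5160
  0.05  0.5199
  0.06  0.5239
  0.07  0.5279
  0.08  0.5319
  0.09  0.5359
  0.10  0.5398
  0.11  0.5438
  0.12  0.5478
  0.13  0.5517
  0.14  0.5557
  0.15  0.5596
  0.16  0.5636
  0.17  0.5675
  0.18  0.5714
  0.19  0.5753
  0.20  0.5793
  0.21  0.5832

$43.46

T = 0.75;  σ√T = 0.2338
d₁ = [ln(436/432) + (0.011 + ½·0.27²)·0.75] / (σ√T) = (0.0092 + 0.0356) / 0.2338 = 0.1916 which rounds to 0.19
d₂ = 0.1916 − 0.2338 = -0.0422 which rounds to -0.04
exp(−rT) = exp(−0.011·0.75) = 0.9918
C = 436·N(0.19) − 432·0.9918·N(-0.04) = 436·0.5753 − 432·0.9918·0.4840 = 250.8308 − 207.3735 = 43.4573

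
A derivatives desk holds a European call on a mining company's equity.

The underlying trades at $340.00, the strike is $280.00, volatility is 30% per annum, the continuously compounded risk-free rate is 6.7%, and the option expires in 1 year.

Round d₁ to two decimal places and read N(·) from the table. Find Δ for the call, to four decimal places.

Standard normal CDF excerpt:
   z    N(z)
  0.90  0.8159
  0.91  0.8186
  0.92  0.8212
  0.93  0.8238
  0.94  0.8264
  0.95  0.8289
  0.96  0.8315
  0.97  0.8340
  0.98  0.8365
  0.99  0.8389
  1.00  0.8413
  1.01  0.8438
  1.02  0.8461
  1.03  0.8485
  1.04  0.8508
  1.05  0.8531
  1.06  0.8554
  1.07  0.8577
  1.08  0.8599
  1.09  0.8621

σ√T = 0.3·√1 = 0.3000
d₁ = [ln(340/280) + (0.067 + ½·0.3²)·1] / (σ√T) = (0.1942 + 0.1120) / 0.3000 = 1.0205 → 1.02
N(d₁) = N(1.02) = 0.8461
Δ_call = N(d₁) = 0.8461

0.8461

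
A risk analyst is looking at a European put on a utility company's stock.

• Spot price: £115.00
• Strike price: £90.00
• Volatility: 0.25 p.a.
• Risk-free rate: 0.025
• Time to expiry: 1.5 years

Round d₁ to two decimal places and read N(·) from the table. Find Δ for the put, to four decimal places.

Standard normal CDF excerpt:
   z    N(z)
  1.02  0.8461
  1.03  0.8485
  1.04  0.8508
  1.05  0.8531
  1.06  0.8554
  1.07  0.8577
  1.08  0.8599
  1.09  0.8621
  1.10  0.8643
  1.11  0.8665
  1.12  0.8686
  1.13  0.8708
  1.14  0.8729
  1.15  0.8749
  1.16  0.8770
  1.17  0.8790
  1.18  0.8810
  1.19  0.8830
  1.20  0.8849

σ√T = 0.25·√1.5 = 0.3062
d₁ = [ln(115/90) + (0.025 + 0.25²/2)·1.5] / 0.3062 = [0.2451 + 0.0844] / 0.3062 = 1.0761 ⇒ 1.08
N(d₁) = N(1.08) = 0.8599
Δ_put = N(d₁) − 1 = 0.8599 − 1 = -0.1401

-0.1401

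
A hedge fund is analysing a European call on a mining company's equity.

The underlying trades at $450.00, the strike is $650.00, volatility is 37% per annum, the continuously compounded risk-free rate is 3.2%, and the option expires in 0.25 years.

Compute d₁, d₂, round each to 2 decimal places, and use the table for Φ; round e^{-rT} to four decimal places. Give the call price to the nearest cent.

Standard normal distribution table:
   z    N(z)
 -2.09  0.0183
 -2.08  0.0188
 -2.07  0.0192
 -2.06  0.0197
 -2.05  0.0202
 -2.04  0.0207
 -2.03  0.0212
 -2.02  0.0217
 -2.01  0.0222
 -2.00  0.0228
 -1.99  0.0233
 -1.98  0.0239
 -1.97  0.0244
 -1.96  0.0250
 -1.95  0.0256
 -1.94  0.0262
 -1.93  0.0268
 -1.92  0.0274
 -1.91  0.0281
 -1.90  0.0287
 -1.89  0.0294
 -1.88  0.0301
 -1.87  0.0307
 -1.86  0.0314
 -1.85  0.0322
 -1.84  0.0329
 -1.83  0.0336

$1.14

σ√T = 0.37·√0.25 = 0.1850
d₁ = [ln(450/650) + (0.032 + ½·0.37²)·0.25] / (σ√T) = (-0.3677 + 0.0251) / 0.1850 = -1.8520 → -1.85
d₂ = -1.8520 − 0.1850 = -2.0370 → -2.04
exp(−rT) = exp(−0.032·0.25) = 0.9920
C = 450·N(-1.85) − 650·0.9920·N(-2.04) = 450·0.0322 − 650·0.9920·0.0207 = 14.4900 − 13.3474 = 1.1426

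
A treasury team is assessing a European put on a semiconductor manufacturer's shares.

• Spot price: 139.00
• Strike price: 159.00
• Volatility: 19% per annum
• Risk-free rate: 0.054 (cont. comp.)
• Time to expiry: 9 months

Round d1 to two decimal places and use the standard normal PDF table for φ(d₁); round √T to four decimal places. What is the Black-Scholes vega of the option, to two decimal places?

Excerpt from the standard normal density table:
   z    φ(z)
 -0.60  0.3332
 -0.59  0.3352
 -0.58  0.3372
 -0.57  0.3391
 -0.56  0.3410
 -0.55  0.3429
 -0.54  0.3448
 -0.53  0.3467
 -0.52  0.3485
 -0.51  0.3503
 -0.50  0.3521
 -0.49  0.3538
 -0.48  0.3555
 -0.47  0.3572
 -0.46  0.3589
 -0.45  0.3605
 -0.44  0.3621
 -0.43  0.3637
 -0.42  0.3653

42.59

σ√T = 0.19 × 0.8660 = 0.1645
d₁ = [ln(139/159) + (0.054 + 0.19²/2)·0.75] / 0.1645 = [-0.1344 + 0.0540] / 0.1645 = -0.4886 ⇒ -0.49
√T = √0.75 = 0.8660
φ(d₁) = φ(-0.49) = 0.3538
vega = S·φ(d₁)·√T = 139·0.3538·0.8660 = 42.5883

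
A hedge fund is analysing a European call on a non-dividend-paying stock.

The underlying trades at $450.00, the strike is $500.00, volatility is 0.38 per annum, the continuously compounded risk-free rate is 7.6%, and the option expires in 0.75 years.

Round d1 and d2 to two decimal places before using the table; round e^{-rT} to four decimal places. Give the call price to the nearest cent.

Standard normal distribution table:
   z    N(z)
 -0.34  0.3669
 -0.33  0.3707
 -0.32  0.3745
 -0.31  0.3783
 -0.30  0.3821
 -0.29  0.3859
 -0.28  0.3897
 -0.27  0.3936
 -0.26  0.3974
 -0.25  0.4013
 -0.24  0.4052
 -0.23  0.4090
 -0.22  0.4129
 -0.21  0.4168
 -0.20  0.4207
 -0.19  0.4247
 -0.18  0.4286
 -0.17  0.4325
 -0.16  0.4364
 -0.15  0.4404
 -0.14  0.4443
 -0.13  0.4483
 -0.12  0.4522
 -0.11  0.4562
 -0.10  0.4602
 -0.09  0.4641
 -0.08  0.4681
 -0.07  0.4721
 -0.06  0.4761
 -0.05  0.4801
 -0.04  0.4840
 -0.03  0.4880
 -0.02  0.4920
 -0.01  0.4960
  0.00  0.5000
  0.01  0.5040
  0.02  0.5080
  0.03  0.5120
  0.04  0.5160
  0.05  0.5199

T = 0.75;  σ√T = 0.3291
d₁ = [ln(450/500) + (0.076 + 0.38²/2)·0.75] / 0.3291 = [-0.1054 + 0.1111] / 0.3291 = 0.0176 → 0.02
d₂ = d₁ − σ√T = 0.0176 − 0.3291 = -0.3115 → -0.31
exp(−rT) = exp(−0.076·0.75) = 0.9446
N(d₁) = N(0.02) = 0.5080;  N(d₂) = N(-0.31) = 0.3783
C = 450·0.5080 − 500·0.9446·0.3783 = 228.6000 − 178.6711 = 49.9289

$49.93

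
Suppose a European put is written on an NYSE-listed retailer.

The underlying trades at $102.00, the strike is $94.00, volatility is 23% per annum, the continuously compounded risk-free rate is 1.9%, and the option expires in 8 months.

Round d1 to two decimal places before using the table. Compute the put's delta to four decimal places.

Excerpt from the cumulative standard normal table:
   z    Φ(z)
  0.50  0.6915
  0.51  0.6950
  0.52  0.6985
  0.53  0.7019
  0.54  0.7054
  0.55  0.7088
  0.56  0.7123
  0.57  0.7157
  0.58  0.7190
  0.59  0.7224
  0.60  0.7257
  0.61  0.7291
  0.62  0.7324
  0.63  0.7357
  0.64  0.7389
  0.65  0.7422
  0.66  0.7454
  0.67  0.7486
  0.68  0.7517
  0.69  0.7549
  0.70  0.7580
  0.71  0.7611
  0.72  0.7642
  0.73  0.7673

σ√T = 0.23 × 0.8165 = 0.1878
ln(S/K) + (r + σ²/2)T = ln(102/94) + (0.019 + 0.23²/2)·0.6667 = 0.0817 + 0.0303 = 0.1120
d₁ = 0.1120 / 0.1878 = 0.5963 ⇒ 0.60
N(d₁) = N(0.60) = 0.7257
Δ_put = N(d₁) − 1 = 0.7257 − 1 = -0.2743

-0.2743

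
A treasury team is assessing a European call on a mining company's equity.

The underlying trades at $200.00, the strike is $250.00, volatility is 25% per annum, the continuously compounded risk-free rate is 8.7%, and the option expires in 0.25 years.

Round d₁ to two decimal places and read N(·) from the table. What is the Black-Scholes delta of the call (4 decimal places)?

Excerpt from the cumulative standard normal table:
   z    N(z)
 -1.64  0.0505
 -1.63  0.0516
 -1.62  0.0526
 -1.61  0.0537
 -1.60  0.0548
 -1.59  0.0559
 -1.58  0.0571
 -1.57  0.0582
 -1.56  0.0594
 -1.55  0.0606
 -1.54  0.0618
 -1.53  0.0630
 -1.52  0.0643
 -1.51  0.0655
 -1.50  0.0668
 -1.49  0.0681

T = 0.25;  σ√T = 0.1250
d₁ = [ln(200/250) + (0.087 + 0.25²/2)·0.25] / 0.1250 = [-0.2231 + 0.0296] / 0.1250 = -1.5486 ≈ -1.55
N(d₁) = N(-1.55) = 0.0606
Δ_call = N(d₁) = 0.0606

0.0606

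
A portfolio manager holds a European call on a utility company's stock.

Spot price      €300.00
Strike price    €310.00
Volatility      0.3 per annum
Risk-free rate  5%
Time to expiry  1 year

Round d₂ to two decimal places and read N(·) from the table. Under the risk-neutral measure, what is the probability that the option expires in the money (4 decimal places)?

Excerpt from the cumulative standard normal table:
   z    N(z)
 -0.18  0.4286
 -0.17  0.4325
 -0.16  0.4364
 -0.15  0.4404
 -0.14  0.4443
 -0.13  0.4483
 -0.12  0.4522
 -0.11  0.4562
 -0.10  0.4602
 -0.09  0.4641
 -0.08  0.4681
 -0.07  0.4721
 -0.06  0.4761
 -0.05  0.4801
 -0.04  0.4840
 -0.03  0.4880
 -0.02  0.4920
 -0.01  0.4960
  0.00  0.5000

T = 1;  σ√T = 0.3000
ln(S/K) + (r + σ²/2)T = ln(300/310) + (0.05 + 0.3²/2)·1 = -0.0328 + 0.0950 = 0.0622
d₁ = 0.0622 / 0.3000 = 0.2074 ⇒ 0.21
d₂ = d₁ − σ√T = 0.2074 − 0.3000 = -0.0926 ⇒ -0.09
Risk-neutral Pr[S_T > K] = N(d₂) = N(-0.09) = 0.4641

0.4641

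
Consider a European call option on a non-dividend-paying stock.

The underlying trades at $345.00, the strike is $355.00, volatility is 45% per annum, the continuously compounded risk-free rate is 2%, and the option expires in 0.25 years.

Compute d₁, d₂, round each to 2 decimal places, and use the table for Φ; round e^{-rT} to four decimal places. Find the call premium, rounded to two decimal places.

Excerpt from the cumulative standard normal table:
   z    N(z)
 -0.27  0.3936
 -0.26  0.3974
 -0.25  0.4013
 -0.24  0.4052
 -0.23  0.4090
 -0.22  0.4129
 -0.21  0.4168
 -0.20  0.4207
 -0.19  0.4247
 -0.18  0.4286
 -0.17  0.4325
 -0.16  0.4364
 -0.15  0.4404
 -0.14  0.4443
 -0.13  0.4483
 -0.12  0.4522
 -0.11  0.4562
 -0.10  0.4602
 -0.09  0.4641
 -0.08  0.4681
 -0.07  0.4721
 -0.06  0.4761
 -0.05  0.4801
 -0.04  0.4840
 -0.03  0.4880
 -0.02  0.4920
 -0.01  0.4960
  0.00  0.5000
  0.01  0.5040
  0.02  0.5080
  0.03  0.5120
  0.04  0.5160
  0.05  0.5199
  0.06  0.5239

$28.03

σ√T = 0.45 × 0.5000 = 0.2250
d₁ = [ln(345/355) + (0.02 + ½·0.45²)·0.25] / (σ√T) = (-0.0286 + 0.0303) / 0.2250 = 0.0077 ≈ 0.01
d₂ = 0.0077 − 0.2250 = -0.2173 ≈ -0.22
e^(−rT) = e^(−0.02·0.25) = 0.9950
N(d₁) = N(0.01) = 0.5040;  N(d₂) = N(-0.22) = 0.4129
C = 345·0.5040 − 355·0.9950·0.4129 = 173.8800 − 145.8466 = 28.0334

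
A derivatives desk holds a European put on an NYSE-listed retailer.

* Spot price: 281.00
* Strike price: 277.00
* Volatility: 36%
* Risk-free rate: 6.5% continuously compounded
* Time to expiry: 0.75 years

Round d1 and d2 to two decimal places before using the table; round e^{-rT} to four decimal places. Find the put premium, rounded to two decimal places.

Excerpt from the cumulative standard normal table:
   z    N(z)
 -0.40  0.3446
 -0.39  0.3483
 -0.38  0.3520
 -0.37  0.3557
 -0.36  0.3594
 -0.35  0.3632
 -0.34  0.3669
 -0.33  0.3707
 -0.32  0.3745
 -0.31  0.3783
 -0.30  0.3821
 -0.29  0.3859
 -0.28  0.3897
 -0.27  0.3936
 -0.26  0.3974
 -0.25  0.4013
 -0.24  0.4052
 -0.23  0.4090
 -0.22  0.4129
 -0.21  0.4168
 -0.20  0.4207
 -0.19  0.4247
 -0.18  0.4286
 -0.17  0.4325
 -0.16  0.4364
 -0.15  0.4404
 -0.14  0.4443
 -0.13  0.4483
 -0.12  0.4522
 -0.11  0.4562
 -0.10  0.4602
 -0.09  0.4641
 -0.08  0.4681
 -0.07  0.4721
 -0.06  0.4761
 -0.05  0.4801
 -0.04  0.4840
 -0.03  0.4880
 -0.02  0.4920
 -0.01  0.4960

25.67

σ√T = 0.36 × 0.8660 = 0.3118
d₁ = [ln(281/277) + (0.065 + ½·0.36²)·0.75] / (σ√T) = (0.0143 + 0.0973) / 0.3118 = 0.3582 → 0.36
d₂ = 0.3582 − 0.3118 = 0.0465 → 0.05
exp(−rT) = exp(−0.065·0.75) = 0.9524
N(−d₂) = N(-0.05) = 0.4801;  N(−d₁) = N(-0.36) = 0.3594
P = 277·0.9524·0.4801 − 281·0.3594 = 126.6575 − 100.9914 = 25.6661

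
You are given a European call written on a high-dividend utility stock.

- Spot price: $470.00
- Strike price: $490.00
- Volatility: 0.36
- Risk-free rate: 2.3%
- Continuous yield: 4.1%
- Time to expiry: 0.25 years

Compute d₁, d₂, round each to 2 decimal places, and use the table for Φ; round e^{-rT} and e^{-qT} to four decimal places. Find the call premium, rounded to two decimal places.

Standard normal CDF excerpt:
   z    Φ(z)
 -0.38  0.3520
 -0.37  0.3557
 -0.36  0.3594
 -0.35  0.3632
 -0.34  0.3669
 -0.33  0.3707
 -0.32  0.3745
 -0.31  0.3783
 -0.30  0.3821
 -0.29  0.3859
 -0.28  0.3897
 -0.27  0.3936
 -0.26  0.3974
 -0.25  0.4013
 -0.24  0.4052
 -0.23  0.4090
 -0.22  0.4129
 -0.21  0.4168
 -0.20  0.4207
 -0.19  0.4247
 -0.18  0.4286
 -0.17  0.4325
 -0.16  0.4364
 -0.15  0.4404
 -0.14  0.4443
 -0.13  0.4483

T = 0.25;  σ√T = 0.1800
d₁ = [ln(470/490) + (0.023 − 0.041 + 0.36²/2)·0.25] / 0.1800 = [-0.0417 + 0.0117] / 0.1800 = -0.1665 ≈ -0.17
d₂ = d₁ − σ√T = -0.1665 − 0.1800 = -0.3465 ≈ -0.35
exp(−qT) = exp(−0.041·0.25) = 0.9898;  exp(−rT) = exp(−0.023·0.25) = 0.9943
N(d₁) = N(-0.17) = 0.4325;  N(d₂) = N(-0.35) = 0.3632
C = 470·0.9898·0.4325 − 490·0.9943·0.3632 = 201.2016 − 176.9536 = 24.2480

$24.25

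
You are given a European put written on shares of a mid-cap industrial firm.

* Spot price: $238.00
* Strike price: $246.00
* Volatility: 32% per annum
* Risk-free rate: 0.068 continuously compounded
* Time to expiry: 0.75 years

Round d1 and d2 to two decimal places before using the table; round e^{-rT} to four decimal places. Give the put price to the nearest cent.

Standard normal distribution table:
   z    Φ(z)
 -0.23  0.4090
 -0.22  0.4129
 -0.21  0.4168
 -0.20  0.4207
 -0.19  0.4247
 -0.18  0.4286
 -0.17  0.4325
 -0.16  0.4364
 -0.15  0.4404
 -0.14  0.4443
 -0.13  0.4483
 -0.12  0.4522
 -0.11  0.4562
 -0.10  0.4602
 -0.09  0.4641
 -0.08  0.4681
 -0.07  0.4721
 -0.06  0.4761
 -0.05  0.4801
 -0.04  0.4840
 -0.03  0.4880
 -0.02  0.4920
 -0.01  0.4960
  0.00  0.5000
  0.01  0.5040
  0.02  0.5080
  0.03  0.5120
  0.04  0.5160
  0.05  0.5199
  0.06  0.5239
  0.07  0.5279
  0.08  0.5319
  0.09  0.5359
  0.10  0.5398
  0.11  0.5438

$23.28

σ√T = 0.32·√0.75 = 0.2771
d₁ = [ln(238/246) + (0.068 + 0.32²/2)·0.75] / 0.2771 = [-0.0331 + 0.0894] / 0.2771 = 0.2033 which rounds to 0.20
d₂ = d₁ − σ√T = 0.2033 − 0.2771 = -0.0738 which rounds to -0.07
exp(−rT) = exp(−0.068·0.75) = 0.9503
N(−d₂) = N(0.07) = 0.5279;  N(−d₁) = N(-0.20) = 0.4207
P = 246·0.9503·0.5279 − 238·0.4207 = 123.4092 − 100.1266 = 23.2826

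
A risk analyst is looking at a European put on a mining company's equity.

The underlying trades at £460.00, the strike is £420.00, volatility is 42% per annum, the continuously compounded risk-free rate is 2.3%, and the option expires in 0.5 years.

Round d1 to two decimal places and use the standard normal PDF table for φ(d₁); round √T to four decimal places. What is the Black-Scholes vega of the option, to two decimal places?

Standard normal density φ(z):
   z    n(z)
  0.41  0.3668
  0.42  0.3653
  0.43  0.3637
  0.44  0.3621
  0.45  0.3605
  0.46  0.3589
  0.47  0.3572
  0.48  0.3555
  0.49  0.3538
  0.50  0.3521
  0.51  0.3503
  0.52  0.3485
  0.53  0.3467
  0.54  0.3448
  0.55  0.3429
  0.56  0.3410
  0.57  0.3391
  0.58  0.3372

115.08

σ√T = 0.42 × 0.7071 = 0.2970
d₁ = [ln(460/420) + (0.023 + 0.42²/2)·0.5] / 0.2970 = [0.0910 + 0.0556] / 0.2970 = 0.4935 ⇒ 0.49
√T = √0.5 = 0.7071
φ(d₁) = φ(0.49) = 0.3538
vega = S·φ(d₁)·√T = 460·0.3538·0.7071 = 115.0791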